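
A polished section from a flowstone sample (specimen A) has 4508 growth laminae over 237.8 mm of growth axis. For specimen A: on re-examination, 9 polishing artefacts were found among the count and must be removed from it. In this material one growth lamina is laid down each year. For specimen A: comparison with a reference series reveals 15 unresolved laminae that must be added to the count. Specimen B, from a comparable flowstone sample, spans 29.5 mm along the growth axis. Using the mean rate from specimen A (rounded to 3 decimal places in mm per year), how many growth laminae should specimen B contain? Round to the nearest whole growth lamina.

557 growth laminae

Specimen A: adjusted count: 4508 − 9 + 15 = 4514 growth laminae.
A: Extension rate ≈ 237.8 / 4514 = 0.053 mm/yr.
For B, 29.5 / 0.053 = 556.60 years ≈ 557 growth laminae.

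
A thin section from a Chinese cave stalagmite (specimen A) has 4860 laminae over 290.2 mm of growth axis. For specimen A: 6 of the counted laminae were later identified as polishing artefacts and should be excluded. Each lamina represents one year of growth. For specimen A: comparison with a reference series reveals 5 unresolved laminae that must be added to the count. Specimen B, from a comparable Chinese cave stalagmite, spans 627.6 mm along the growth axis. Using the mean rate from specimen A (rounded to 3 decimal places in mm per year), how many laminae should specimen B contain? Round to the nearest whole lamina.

10460 laminae

Specimen A: correcting the raw count gives 4860 − 6 + 5 = 4859 true laminae.
A: Mean rate = 290.2 mm / 4859 years ≈ 0.060 mm per year.
For B, 627.6 / 0.060 = 10460.00 years ≈ 10460 laminae.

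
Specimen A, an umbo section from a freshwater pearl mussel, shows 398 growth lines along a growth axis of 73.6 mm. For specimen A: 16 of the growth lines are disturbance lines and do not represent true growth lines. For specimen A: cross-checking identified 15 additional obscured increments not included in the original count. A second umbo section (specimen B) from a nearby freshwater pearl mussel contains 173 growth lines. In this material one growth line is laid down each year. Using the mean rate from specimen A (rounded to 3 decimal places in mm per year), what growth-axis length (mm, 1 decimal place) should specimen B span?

Specimen A: after corrections the count is 398 − 16 + 15 = 397 growth lines.
A: Extension rate ≈ 73.6 / 397 = 0.185 mm/year.
Length of B = 0.185 × 173 = 32.0 mm.

32.0 mm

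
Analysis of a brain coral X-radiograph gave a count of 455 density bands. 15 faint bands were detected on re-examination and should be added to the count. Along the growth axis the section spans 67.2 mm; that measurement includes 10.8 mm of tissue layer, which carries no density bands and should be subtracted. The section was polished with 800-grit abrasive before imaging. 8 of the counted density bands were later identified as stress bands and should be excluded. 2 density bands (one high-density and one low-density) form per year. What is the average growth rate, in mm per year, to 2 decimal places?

True density band count = 455 − 8 + 15 = 462.
With 2 density bands per year, 462 / 2 = 231 years.
The growth record spans 67.2 − 10.8 = 56.4 mm.
Mean rate = 56.4 mm / 231 years ≈ 0.24 mm per year.

0.24 mm per year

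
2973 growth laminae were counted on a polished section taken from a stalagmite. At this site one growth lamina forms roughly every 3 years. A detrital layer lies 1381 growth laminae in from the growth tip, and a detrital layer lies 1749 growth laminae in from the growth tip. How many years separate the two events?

1104 yr

1749 − 1381 = 368 growth laminae lie between the two events.
At 3 years per growth lamina, 368 × 3 = 1104 years.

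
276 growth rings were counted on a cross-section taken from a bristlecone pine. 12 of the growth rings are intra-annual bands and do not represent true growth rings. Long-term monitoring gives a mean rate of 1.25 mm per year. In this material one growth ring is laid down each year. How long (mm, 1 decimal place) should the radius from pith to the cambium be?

330.0 mm

Adjusted count: 276 − 12 = 264 growth rings.
Predicted length = 1.25 mm/year × 264 years = 330.0 mm.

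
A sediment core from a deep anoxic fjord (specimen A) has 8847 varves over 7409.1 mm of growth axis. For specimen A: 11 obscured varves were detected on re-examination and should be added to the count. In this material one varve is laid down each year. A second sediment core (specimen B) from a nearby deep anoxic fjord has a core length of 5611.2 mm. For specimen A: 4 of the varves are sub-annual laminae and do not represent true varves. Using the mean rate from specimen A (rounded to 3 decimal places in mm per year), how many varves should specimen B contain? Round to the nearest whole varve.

Specimen A: adjusted count: 8847 − 4 + 11 = 8854 varves.
A: Extension rate ≈ 7409.1 / 8854 = 0.837 mm/yr.
Specimen B: 5611.2 mm / 0.837 mm per year = 6703.94 years ≈ 6704 varves.

6704 varves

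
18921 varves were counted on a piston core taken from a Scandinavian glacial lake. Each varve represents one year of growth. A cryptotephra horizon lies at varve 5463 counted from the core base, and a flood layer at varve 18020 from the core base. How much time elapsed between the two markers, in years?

18020 − 5463 = 12557 varves lie between the two events.
That is 12557 years at one varve per year.

12557 years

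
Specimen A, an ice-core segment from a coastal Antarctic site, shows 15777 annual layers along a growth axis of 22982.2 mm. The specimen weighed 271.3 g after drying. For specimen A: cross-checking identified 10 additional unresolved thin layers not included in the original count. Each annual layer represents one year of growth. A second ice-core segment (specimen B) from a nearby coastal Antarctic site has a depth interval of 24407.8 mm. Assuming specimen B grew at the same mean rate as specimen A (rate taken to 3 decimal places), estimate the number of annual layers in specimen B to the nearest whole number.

Specimen A: adjusted count: 15777 + 10 = 15787 annual layers.
A: Extension rate ≈ 22982.2 / 15787 = 1.456 mm/yr.
Specimen B: 24407.8 mm / 1.456 mm per year = 16763.60 years ≈ 16764 annual layers.

16764 annual layers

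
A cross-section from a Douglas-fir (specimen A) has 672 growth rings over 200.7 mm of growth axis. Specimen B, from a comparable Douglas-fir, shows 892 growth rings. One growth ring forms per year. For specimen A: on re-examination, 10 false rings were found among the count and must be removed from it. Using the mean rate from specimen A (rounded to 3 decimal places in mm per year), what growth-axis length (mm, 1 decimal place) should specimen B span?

270.3 mm

Specimen A: true growth ring count = 672 − 10 = 662.
A: 200.7 mm over 662 years gives 200.7 / 662 ≈ 0.303 mm/year.
B's length ≈ 0.303 × 892 = 270.3 mm.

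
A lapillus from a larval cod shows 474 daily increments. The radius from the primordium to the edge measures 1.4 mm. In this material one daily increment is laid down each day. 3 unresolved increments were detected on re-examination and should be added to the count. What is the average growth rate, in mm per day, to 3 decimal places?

True daily increment count = 474 + 3 = 477.
1.4 mm over 477 days gives 1.4 / 477 ≈ 0.003 mm per day.

0.003 mm per day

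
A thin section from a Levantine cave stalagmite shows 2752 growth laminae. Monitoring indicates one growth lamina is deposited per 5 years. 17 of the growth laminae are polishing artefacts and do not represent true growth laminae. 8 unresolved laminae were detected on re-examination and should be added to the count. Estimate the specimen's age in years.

After corrections the count is 2752 − 17 + 8 = 2743 growth laminae.
At 5 years per growth lamina, 2743 × 5 = 13715 years.

13715 years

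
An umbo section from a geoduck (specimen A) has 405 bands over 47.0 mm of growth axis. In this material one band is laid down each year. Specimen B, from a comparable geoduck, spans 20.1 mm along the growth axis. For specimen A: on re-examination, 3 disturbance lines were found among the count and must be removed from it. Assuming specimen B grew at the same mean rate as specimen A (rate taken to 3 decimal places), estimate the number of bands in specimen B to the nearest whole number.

Specimen A: after corrections the count is 405 − 3 = 402 bands.
A: Mean rate = 47.0 mm / 402 years ≈ 0.117 mm/yr.
B spans 20.1 / 0.117 = 171.79 years ≈ 172 bands.

172 bands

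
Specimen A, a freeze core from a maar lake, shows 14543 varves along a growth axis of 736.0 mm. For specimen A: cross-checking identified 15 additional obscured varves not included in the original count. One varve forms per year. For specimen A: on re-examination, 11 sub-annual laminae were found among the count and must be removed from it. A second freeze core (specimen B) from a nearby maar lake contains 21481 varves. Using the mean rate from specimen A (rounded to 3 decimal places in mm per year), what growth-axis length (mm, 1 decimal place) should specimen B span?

Specimen A: correcting the raw count gives 14543 − 11 + 15 = 14547 true varves.
A: 736.0 mm over 14547 years gives 736.0 / 14547 ≈ 0.051 mm/yr.
B's length ≈ 0.051 × 21481 = 1095.5 mm.

1095.5 mm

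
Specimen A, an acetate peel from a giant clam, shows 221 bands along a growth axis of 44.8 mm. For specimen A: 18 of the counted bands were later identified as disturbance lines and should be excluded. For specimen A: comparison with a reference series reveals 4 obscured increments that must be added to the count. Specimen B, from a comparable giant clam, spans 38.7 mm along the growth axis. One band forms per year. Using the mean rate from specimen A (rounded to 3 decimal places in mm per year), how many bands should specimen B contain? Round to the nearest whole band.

Specimen A: correcting the raw count gives 221 − 18 + 4 = 207 true bands.
A: 44.8 mm over 207 years gives 44.8 / 207 ≈ 0.216 mm per year.
B spans 38.7 / 0.216 = 179.17 years ≈ 179 bands.

179 bands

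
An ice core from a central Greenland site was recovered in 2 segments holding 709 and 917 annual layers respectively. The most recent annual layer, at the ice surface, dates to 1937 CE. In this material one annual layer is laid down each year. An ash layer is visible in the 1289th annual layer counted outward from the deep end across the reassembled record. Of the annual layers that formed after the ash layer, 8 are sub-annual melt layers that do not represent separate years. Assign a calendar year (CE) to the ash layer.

Total annual layers = 709 + 917 = 1626.
The ash layer sits at annual layer 1289 from the deep end, so 1626 − 1289 = 337 annual layers formed after it.
Removing the 8 false annual layers leaves 337 − 8 = 329 true annual layers beyond the ash layer.
1937 − 329 = 1608 CE.

1608 CE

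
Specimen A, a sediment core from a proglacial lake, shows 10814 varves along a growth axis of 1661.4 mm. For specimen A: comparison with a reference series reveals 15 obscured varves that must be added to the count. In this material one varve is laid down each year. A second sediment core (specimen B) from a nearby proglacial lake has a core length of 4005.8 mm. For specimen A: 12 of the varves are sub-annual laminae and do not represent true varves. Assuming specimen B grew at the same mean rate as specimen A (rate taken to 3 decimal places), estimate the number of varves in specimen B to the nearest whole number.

26012 varves

Specimen A: adjusted count: 10814 − 12 + 15 = 10817 varves.
A: Mean rate = 1661.4 mm / 10817 years ≈ 0.154 mm/year.
B spans 4005.8 / 0.154 = 26011.69 years ≈ 26012 varves.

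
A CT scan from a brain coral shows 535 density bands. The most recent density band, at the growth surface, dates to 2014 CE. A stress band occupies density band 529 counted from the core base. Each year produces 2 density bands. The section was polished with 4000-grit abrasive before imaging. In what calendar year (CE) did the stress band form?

2011 CE

Between density band 529 and the growth surface there are 535 − 529 = 6 density bands.
Dividing by 2 density bands per year: 6 / 2 = 3 years.
The density band at the growth surface is 2014 CE, so the stress band dates to 2014 − 3 = 2011 CE.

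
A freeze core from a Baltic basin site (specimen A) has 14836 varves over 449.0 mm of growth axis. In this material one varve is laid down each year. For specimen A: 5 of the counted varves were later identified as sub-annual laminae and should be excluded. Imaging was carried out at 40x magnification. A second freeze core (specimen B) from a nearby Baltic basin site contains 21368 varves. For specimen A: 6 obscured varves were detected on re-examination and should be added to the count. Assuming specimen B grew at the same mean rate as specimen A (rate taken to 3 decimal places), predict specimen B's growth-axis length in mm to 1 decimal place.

Specimen A: after corrections the count is 14836 − 5 + 6 = 14837 varves.
A: Extension rate ≈ 449.0 / 14837 = 0.030 mm per year.
Length of B = 0.030 × 21368 = 641.0 mm.

641.0 mm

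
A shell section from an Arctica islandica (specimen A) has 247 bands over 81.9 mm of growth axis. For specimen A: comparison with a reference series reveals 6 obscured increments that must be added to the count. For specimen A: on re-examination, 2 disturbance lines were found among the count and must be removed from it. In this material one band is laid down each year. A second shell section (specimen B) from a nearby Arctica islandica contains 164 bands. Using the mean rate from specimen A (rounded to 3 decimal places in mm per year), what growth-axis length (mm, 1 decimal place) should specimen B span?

Specimen A: after corrections the count is 247 − 2 + 6 = 251 bands.
A: Mean rate = 81.9 mm / 251 years ≈ 0.326 mm per year.
B's length ≈ 0.326 × 164 = 53.5 mm.

53.5 mm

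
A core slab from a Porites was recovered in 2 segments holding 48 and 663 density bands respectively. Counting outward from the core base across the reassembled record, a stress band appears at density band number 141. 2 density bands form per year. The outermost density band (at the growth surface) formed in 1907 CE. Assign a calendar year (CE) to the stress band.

1622 CE

Total density bands = 48 + 663 = 711.
Between density band 141 and the growth surface there are 711 − 141 = 570 density bands.
With 2 density bands per year, 570 / 2 = 285 years.
Counting back 285 years from 1907 CE places the stress band in 1907 − 285 = 1622 CE.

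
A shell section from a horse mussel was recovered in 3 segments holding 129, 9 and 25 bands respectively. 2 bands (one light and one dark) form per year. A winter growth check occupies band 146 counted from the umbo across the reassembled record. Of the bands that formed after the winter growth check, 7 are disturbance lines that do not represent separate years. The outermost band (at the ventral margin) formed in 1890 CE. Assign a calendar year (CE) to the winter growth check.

Total bands = 129 + 9 + 25 = 163.
163 − 146 = 17 bands lie beyond the winter growth check toward the ventral margin.
17 − 7 false = 10 true bands after the winter growth check.
10 bands at 2 per year is 10 / 2 = 5 years.
1890 − 5 = 1885 CE.

1885 CE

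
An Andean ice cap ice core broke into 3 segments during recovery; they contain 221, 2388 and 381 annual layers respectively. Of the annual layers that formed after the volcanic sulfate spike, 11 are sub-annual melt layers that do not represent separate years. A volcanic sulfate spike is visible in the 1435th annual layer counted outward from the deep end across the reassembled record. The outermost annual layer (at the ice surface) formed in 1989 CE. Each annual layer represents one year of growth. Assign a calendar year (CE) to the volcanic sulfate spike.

Total annual layers = 221 + 2388 + 381 = 2990.
2990 − 1435 = 1555 annual layers lie beyond the volcanic sulfate spike toward the ice surface.
1555 − 11 false = 1544 true annual layers after the volcanic sulfate spike.
1989 − 1544 = 445 CE.

445 CE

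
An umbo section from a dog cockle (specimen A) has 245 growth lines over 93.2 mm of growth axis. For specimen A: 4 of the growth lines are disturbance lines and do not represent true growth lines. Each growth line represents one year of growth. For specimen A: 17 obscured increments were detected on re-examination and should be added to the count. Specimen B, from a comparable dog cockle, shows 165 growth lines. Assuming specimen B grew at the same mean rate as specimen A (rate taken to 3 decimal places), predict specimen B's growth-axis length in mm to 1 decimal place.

Specimen A: adjusted count: 245 − 4 + 17 = 258 growth lines.
A: Mean rate = 93.2 mm / 258 years ≈ 0.361 mm/year.
Length of B = 0.361 × 165 = 59.6 mm.

59.6 mm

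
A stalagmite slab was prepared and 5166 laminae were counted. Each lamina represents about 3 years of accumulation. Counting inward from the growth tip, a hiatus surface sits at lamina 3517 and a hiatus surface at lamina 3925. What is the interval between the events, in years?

The two markers are separated by 3925 − 3517 = 408 laminae.
At 3 years per lamina, 408 × 3 = 1224 years.

1224 years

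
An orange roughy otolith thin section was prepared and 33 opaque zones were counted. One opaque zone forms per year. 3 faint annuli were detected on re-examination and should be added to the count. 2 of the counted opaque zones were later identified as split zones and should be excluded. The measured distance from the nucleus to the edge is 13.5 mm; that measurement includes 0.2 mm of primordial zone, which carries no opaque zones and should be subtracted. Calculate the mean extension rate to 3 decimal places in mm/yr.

Correcting the raw count gives 33 − 2 + 3 = 34 true opaque zones.
The growth record spans 13.5 − 0.2 = 13.3 mm.
Extension rate ≈ 13.3 / 34 = 0.391 mm/yr.

0.391 mm/yr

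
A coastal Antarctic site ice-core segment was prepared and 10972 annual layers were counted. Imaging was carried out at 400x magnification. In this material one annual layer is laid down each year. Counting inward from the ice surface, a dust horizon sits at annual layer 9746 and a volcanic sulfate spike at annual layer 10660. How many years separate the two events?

Separation: 10660 − 9746 = 914 annual layers.
At one annual layer per year, 914 years elapsed between them.

914 years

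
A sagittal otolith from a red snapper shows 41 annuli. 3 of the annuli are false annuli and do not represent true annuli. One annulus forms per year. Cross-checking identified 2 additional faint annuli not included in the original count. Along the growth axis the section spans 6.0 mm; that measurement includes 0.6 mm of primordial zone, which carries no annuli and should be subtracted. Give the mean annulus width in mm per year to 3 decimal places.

Adjusted count: 41 − 3 + 2 = 40 annuli.
The growth record spans 6.0 − 0.6 = 5.4 mm.
5.4 mm over 40 years gives 5.4 / 40 ≈ 0.135 mm per year.

0.135 mm per year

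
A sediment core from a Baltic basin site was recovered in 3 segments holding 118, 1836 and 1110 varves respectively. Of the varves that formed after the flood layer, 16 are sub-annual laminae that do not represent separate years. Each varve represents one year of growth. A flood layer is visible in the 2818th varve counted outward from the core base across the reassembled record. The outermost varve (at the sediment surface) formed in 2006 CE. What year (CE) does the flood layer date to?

Total varves = 118 + 1836 + 1110 = 3064.
The flood layer sits at varve 2818 from the core base, so 3064 − 2818 = 246 varves formed after it.
246 − 16 false = 230 true varves after the flood layer.
Counting back 230 years from 2006 CE places the flood layer in 2006 − 230 = 1776 CE.

1776 CE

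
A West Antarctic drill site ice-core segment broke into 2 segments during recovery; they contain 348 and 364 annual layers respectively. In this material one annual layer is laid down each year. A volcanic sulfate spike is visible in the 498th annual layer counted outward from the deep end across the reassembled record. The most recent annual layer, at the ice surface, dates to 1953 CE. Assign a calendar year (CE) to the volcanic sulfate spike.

Total annual layers = 348 + 364 = 712.
Between annual layer 498 and the ice surface there are 712 − 498 = 214 annual layers.
1953 − 214 = 1739 CE.

1739 CE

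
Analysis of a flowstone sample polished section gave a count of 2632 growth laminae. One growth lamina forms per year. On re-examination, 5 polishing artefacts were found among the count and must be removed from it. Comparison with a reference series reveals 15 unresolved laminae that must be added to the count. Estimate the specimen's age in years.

Adjusted count: 2632 − 5 + 15 = 2642 growth laminae.
One growth lamina per year makes the duration 2642 years.

2642 yr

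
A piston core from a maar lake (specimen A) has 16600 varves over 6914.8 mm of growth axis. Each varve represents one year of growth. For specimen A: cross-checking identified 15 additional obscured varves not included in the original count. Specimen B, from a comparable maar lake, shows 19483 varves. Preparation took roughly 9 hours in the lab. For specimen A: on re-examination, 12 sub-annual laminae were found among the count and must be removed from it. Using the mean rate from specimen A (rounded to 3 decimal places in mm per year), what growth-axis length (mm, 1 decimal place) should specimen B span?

Specimen A: correcting the raw count gives 16600 − 12 + 15 = 16603 true varves.
A: Mean rate = 6914.8 mm / 16603 years ≈ 0.416 mm/yr.
Length of B = 0.416 × 19483 = 8104.9 mm.

8104.9 mm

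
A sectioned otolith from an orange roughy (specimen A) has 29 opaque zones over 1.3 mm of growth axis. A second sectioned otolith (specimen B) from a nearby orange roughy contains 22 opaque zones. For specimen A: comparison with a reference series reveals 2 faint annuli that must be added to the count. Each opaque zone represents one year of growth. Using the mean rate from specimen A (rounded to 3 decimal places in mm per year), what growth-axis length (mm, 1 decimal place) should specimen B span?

Specimen A: after corrections the count is 29 + 2 = 31 opaque zones.
A: 1.3 mm over 31 years gives 1.3 / 31 ≈ 0.042 mm/year.
B's length ≈ 0.042 × 22 = 0.9 mm.

0.9 mm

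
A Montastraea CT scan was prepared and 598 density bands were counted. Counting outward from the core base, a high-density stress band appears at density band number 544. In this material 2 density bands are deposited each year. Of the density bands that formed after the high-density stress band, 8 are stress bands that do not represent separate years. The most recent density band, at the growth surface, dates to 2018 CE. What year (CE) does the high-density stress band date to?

1995 CE

Between density band 544 and the growth surface there are 598 − 544 = 54 density bands.
Excluding 8 false density bands: 54 − 8 = 46.
With 2 density bands per year, 46 / 2 = 23 years.
2018 − 23 = 1995 CE.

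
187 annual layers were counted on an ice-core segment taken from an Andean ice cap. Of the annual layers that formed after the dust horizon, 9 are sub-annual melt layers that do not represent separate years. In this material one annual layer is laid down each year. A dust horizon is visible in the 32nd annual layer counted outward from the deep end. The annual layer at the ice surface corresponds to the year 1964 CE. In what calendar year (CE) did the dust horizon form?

1818 CE

The dust horizon sits at annual layer 32 from the deep end, so 187 − 32 = 155 annual layers formed after it.
155 − 9 false = 146 true annual layers after the dust horizon.
Counting back 146 years from 1964 CE places the dust horizon in 1964 − 146 = 1818 CE.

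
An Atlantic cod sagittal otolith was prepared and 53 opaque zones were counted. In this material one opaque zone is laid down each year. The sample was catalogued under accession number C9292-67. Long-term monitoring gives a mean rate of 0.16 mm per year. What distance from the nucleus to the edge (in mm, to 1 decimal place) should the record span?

53 years of growth are recorded.
Length ≈ 0.16 × 53 = 8.5 mm.

8.5 mm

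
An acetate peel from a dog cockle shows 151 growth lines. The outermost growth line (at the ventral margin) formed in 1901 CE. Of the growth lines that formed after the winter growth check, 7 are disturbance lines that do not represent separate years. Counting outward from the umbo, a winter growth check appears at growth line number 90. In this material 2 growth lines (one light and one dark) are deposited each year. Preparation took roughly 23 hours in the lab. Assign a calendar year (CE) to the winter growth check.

Between growth line 90 and the ventral margin there are 151 − 90 = 61 growth lines.
Excluding 7 false growth lines: 61 − 7 = 54.
54 growth lines at 2 per year is 54 / 2 = 27 years.
1901 − 27 = 1874 CE.

1874 CE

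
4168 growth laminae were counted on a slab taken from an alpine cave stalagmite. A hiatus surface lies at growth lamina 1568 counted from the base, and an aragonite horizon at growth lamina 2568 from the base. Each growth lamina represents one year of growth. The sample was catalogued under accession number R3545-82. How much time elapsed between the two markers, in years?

Separation: 2568 − 1568 = 1000 growth laminae.
One growth lamina per year makes the interval 1000 years.

1000 yr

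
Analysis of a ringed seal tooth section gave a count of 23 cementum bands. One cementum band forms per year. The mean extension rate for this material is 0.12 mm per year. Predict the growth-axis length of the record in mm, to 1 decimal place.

2.8 mm

The record spans 23 years at 0.12 mm per year.
Length ≈ 0.12 × 23 = 2.8 mm.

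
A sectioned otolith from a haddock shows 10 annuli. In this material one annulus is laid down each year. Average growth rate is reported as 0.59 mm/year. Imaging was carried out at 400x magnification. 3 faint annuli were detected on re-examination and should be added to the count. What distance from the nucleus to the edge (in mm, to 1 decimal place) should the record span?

After corrections the count is 10 + 3 = 13 annuli.
Length ≈ 0.59 × 13 = 7.7 mm.

7.7 mm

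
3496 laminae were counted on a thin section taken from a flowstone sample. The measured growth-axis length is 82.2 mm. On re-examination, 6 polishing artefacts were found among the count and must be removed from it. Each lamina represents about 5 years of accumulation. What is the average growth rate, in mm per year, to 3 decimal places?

0.005 mm per year

True lamina count = 3496 − 6 = 3490.
3490 laminae at 5 years each span 3490 × 5 = 17450 years.
82.2 mm over 17450 years gives 82.2 / 17450 ≈ 0.005 mm per year.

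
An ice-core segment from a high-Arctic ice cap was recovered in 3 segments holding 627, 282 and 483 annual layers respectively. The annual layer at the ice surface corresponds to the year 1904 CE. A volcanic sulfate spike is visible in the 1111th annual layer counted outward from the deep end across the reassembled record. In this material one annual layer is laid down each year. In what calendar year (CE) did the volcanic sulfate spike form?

1623 CE

Total annual layers = 627 + 282 + 483 = 1392.
The volcanic sulfate spike sits at annual layer 1111 from the deep end, so 1392 − 1111 = 281 annual layers formed after it.
1904 − 281 = 1623 CE.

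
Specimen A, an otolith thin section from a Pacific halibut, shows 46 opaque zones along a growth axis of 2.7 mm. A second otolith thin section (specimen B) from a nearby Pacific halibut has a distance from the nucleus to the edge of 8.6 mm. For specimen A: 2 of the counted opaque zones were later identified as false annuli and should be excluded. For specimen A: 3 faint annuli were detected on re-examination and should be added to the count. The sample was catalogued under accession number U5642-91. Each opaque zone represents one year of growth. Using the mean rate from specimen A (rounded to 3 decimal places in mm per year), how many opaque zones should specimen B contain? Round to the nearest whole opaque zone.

Specimen A: after corrections the count is 46 − 2 + 3 = 47 opaque zones.
A: Mean rate = 2.7 mm / 47 years ≈ 0.057 mm/yr.
Specimen B: 8.6 mm / 0.057 mm per year = 150.88 years ≈ 151 opaque zones.

151 opaque zones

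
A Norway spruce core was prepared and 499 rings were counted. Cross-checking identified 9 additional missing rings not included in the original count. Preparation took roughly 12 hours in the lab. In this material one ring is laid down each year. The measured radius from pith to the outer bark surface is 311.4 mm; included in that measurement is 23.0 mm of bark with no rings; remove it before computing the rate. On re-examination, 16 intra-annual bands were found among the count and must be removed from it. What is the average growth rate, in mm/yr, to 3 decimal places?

After corrections the count is 499 − 16 + 9 = 492 rings.
Removing the 23.0 mm offcut leaves 311.4 − 23.0 = 288.4 mm.
Mean rate = 288.4 mm / 492 years ≈ 0.586 mm/yr.

0.586 mm/yr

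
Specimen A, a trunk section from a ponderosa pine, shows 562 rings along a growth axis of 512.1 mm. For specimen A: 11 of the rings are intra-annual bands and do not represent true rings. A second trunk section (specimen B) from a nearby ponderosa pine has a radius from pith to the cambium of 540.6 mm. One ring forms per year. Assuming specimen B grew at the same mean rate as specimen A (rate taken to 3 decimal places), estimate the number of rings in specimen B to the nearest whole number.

Specimen A: correcting the raw count gives 562 − 11 = 551 true rings.
A: Extension rate ≈ 512.1 / 551 = 0.929 mm/year.
B spans 540.6 / 0.929 = 581.92 years ≈ 582 rings.

582 rings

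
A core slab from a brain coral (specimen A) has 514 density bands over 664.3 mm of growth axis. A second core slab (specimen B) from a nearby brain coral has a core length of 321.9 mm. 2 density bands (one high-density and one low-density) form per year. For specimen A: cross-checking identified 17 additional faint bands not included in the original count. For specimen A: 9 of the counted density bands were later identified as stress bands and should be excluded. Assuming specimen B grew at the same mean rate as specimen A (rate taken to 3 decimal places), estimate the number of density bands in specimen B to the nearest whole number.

253 density bands

Specimen A: correcting the raw count gives 514 − 9 + 17 = 522 true density bands.
Specimen A: dividing by 2 density bands per year: 522 / 2 = 261 years.
A: 664.3 mm over 261 years gives 664.3 / 261 ≈ 2.545 mm/yr.
B spans 321.9 / 2.545 = 126.48 years; at 2 density bands per year that is 126.48 × 2 ≈ 253 density bands.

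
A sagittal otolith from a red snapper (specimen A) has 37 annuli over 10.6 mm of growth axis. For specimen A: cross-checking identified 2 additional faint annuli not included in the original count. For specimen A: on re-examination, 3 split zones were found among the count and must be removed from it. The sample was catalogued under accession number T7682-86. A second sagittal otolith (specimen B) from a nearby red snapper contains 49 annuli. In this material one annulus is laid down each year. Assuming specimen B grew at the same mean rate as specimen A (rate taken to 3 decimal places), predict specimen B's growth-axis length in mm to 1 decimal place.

14.4 mm

Specimen A: after corrections the count is 37 − 3 + 2 = 36 annuli.
A: Extension rate ≈ 10.6 / 36 = 0.294 mm/year.
B's length ≈ 0.294 × 49 = 14.4 mm.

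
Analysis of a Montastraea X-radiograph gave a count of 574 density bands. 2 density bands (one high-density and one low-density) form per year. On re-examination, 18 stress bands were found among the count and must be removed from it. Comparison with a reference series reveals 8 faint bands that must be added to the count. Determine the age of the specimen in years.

True density band count = 574 − 18 + 8 = 564.
Dividing by 2 density bands per year: 564 / 2 = 282 years.

282 years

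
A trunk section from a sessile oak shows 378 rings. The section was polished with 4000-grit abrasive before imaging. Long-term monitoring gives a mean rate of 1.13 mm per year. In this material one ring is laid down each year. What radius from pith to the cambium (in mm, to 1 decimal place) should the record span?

The record spans 378 years at 1.13 mm per year.
Length ≈ 1.13 × 378 = 427.1 mm.

427.1 mm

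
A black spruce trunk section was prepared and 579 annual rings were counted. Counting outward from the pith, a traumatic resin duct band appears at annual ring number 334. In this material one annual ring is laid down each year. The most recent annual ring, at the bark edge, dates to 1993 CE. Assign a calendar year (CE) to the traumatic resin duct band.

579 − 334 = 245 annual rings lie beyond the traumatic resin duct band toward the bark edge.
Counting back 245 years from 1993 CE places the traumatic resin duct band in 1993 − 245 = 1748 CE.

1748 CE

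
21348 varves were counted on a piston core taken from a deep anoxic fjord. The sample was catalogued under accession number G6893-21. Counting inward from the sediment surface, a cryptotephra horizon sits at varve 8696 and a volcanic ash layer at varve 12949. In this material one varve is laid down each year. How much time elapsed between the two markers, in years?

4253 years

12949 − 8696 = 4253 varves lie between the two events.
One varve per year makes the interval 4253 years.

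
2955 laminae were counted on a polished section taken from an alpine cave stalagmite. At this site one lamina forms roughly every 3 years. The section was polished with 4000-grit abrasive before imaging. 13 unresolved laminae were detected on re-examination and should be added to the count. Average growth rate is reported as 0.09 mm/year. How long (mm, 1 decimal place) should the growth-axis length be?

801.4 mm

After corrections the count is 2955 + 13 = 2968 laminae.
2968 laminae at 3 years each span 2968 × 3 = 8904 years.
Predicted length = 0.09 mm/year × 8904 years = 801.4 mm.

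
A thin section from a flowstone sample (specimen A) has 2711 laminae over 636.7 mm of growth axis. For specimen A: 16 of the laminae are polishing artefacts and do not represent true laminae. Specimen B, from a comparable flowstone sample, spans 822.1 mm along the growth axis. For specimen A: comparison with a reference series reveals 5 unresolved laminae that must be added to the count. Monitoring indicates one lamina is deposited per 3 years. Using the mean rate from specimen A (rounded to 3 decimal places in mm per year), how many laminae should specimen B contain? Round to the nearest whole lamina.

3469 laminae

Specimen A: correcting the raw count gives 2711 − 16 + 5 = 2700 true laminae.
Specimen A: multiplying by 3 years per lamina: 2700 × 3 = 8100 years.
A: Extension rate ≈ 636.7 / 8100 = 0.079 mm per year.
B spans 822.1 / 0.079 = 10406.33 years; at 3 years per lamina that is 10406.33 / 3 ≈ 3469 laminae.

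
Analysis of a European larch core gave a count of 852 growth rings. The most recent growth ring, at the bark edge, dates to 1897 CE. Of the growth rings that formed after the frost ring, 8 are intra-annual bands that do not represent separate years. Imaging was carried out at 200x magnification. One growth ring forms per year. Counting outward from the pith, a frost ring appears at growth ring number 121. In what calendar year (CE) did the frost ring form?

1174 CE

Between growth ring 121 and the bark edge there are 852 − 121 = 731 growth rings.
Removing the 8 false growth rings leaves 731 − 8 = 723 true growth rings beyond the frost ring.
Counting back 723 years from 1897 CE places the frost ring in 1897 − 723 = 1174 CE.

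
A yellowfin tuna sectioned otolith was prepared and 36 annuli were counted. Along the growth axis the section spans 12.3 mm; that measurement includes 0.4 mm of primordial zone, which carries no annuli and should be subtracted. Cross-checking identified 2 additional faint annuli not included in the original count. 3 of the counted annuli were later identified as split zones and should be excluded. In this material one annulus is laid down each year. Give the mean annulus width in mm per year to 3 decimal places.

0.340 mm per year

After corrections the count is 36 − 3 + 2 = 35 annuli.
Removing the 0.4 mm offcut leaves 12.3 − 0.4 = 11.9 mm.
11.9 mm over 35 years gives 11.9 / 35 ≈ 0.340 mm per year.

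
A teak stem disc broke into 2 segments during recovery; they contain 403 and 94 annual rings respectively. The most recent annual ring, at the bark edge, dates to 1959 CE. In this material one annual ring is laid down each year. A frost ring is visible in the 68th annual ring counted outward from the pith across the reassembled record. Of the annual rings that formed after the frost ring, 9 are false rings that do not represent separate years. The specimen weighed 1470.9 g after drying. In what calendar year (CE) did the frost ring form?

1539 CE

Total annual rings = 403 + 94 = 497.
497 − 68 = 429 annual rings lie beyond the frost ring toward the bark edge.
Excluding 9 false annual rings: 429 − 9 = 420.
The annual ring at the bark edge is 1959 CE, so the frost ring dates to 1959 − 420 = 1539 CE.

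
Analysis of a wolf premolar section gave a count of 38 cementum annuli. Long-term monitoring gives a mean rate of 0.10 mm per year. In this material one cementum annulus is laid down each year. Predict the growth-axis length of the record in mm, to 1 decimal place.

3.8 mm

The record spans 38 years at 0.10 mm per year.
38 years at 0.10 mm/year gives 0.10 × 38 = 3.8 mm.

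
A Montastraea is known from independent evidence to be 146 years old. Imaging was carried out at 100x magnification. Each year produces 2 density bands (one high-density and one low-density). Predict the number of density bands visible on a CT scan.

146 years at 2 density bands per year gives 146 × 2 = 292 density bands.
So 292 density bands should be present.

292 density bands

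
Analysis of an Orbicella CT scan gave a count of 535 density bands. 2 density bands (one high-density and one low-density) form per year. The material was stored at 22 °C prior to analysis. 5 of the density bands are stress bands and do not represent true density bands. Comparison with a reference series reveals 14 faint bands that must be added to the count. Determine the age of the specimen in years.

True density band count = 535 − 5 + 14 = 544.
With 2 density bands per year, 544 / 2 = 272 years.

272 years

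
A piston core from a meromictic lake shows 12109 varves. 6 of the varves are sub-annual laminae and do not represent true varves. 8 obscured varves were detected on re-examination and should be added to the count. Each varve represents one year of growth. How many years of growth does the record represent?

12111 yr

True varve count = 12109 − 6 + 8 = 12111.
With a one-to-one varve periodicity this is 12111 years.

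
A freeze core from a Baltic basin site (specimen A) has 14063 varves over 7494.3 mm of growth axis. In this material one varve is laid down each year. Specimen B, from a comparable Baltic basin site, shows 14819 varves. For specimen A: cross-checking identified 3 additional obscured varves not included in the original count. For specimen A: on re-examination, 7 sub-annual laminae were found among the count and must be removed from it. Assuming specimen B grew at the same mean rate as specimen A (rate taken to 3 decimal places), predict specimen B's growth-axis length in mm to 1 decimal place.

7898.5 mm

Specimen A: correcting the raw count gives 14063 − 7 + 3 = 14059 true varves.
A: 7494.3 mm over 14059 years gives 7494.3 / 14059 ≈ 0.533 mm/year.
B's length ≈ 0.533 × 14819 = 7898.5 mm.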